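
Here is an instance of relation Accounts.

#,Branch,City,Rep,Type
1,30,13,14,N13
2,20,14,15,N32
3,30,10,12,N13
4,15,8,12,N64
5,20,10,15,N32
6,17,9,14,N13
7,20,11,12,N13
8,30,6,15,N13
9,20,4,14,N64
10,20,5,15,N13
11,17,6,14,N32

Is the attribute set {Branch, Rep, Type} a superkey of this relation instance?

No

Rows 2 and 5 have the same {Branch, Rep, Type} value (Branch=20, Rep=15, Type=N32) but are distinct tuples, so {Branch, Rep, Type} does not determine every attribute — not a superkey.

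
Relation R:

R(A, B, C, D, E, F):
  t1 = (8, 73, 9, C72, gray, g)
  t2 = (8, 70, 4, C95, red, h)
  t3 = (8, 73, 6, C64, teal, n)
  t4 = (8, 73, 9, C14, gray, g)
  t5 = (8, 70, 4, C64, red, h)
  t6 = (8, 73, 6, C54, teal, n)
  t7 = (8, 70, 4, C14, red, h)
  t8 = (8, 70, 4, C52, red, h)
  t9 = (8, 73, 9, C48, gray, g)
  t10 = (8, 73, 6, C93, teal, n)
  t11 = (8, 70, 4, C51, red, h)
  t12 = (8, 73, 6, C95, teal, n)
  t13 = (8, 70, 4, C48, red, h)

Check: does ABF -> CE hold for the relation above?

(A=8, B=73, F=g): rows 1, 4, 9 → {C,E} = (9, gray), (9, gray), (9, gray) ✓
(A=8, B=70, F=h): rows 2, 5, 7, 8, 11, 13 → {C,E} = (4, red), (4, red), (4, red), (4, red), (4, red), (4, red) ✓
(A=8, B=73, F=n): rows 3, 6, 10, 12 → {C,E} = (6, teal), (6, teal), (6, teal), (6, teal) ✓
Every ABF value is associated with a single CE value, so ABF -> CE holds.

Yes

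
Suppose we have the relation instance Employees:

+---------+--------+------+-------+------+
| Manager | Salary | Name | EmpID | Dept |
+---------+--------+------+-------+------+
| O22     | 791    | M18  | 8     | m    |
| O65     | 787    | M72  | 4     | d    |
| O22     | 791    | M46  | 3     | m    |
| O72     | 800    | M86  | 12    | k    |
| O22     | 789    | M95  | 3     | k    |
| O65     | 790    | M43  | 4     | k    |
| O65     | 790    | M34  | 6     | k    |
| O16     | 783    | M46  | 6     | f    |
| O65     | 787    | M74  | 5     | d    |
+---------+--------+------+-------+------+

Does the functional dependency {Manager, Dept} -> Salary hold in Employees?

(Manager=O22, Dept=m): 2 rows → Salary = 791, 791 ✓
(Manager=O65, Dept=d): 2 rows → Salary = 787, 787 ✓
(Manager=O72, Dept=k): 1 row → Salary = 800 ✓
(Manager=O22, Dept=k): 1 row → Salary = 789 ✓
(Manager=O65, Dept=k): 2 rows → Salary = 790, 790 ✓
(Manager=O16, Dept=f): 1 row → Salary = 783 ✓
Every {Manager, Dept} value is associated with a single Salary value, so {Manager, Dept} -> Salary holds.

Yes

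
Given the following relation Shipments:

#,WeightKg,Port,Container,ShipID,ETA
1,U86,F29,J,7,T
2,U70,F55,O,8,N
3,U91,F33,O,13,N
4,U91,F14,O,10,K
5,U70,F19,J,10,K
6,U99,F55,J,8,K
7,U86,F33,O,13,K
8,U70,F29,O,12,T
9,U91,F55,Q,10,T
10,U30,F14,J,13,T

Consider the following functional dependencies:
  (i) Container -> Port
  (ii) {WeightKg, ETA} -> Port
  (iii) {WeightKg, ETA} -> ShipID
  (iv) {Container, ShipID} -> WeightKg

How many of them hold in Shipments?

(i) Container -> Port: Container=J: rows 1, 5, 6, 10 → Port takes values {F29, F19, F55, F14} — violation; Container=O: rows 2, 3, 4, 7, 8 → Port takes values {F55, F33, F14, F29} — violation — fails.
(ii) {WeightKg, ETA} -> Port: every LHS value maps to a single RHS value — holds.
(iii) {WeightKg, ETA} -> ShipID: every LHS value maps to a single RHS value — holds.
(iv) {Container, ShipID} -> WeightKg: (Container=O, ShipID=13): rows 3, 7 → WeightKg takes values {U91, U86} — violation — fails.
2 of the 4 dependencies hold.

2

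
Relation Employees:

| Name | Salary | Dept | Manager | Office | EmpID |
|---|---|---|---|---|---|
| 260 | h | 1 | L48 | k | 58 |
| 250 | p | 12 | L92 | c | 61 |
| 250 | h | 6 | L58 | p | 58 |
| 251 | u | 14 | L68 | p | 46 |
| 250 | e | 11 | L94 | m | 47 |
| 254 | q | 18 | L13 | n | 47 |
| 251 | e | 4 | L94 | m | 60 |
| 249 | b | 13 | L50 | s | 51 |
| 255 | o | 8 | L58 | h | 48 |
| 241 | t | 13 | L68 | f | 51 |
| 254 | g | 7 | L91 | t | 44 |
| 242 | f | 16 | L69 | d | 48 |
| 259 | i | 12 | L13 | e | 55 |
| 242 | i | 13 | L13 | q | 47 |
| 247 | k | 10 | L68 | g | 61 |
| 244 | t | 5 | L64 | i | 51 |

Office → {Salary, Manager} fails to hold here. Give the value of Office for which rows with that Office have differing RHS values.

p

Office=k: 1 row → {Salary,Manager} = (h, L48) ✓
Office=c: 1 row → {Salary,Manager} = (p, L92) ✓
Office=p: 2 rows → {Salary,Manager} takes values {(h, L58), (u, L68)} — violation
Office=m: 2 rows → {Salary,Manager} = (e, L94), (e, L94) ✓
Office=n: 1 row → {Salary,Manager} = (q, L13) ✓
Office=s: 1 row → {Salary,Manager} = (b, L50) ✓
Office=h: 1 row → {Salary,Manager} = (o, L58) ✓
Office=f: 1 row → {Salary,Manager} = (t, L68) ✓
Office=t: 1 row → {Salary,Manager} = (g, L91) ✓
Office=d: 1 row → {Salary,Manager} = (f, L69) ✓
Office=e: 1 row → {Salary,Manager} = (i, L13) ✓
Office=q: 1 row → {Salary,Manager} = (i, L13) ✓
Office=g: 1 row → {Salary,Manager} = (k, L68) ✓
Office=i: 1 row → {Salary,Manager} = (t, L64) ✓
The only Office value with inconsistent RHS is Office=p.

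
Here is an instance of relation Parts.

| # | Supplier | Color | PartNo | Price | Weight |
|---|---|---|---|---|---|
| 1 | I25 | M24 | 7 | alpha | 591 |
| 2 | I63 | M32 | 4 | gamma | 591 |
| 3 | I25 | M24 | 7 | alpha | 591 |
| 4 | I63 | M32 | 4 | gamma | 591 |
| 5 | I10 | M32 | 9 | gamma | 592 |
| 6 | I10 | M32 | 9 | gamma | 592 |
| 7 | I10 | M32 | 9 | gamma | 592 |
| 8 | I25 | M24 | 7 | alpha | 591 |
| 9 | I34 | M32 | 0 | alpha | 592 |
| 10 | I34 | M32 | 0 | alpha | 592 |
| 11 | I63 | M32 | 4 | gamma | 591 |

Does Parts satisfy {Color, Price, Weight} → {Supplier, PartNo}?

(Color=M24, Price=alpha, Weight=591): rows 1, 3, 8 → {Supplier,PartNo} = (I25, 7), (I25, 7), (I25, 7) ✓
(Color=M32, Price=gamma, Weight=591): rows 2, 4, 11 → {Supplier,PartNo} = (I63, 4), (I63, 4), (I63, 4) ✓
(Color=M32, Price=gamma, Weight=592): rows 5, 6, 7 → {Supplier,PartNo} = (I10, 9), (I10, 9), (I10, 9) ✓
(Color=M32, Price=alpha, Weight=592): rows 9, 10 → {Supplier,PartNo} = (I34, 0), (I34, 0) ✓
Every {Color, Price, Weight} value is associated with a single {Supplier, PartNo} value, so {Color, Price, Weight} → {Supplier, PartNo} holds.

Yes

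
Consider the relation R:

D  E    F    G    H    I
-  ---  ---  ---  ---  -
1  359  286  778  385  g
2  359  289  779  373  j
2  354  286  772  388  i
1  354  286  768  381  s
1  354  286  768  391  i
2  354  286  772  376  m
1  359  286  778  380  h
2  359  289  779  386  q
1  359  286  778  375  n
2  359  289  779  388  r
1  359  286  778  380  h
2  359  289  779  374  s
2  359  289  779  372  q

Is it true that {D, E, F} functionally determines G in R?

(D=1, E=359, F=286): 4 rows → G = 778, 778, 778, 778 ✓
(D=2, E=359, F=289): 5 rows → G = 779, 779, 779, 779, 779 ✓
(D=2, E=354, F=286): 2 rows → G = 772, 772 ✓
(D=1, E=354, F=286): 2 rows → G = 768, 768 ✓
Every {D, E, F} value is associated with a single G value, so {D, E, F} -> G holds.

Yes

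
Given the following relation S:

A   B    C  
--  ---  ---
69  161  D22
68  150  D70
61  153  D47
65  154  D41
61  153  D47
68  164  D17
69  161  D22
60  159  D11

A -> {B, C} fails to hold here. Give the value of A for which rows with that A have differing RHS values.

68

A=69: 2 rows → {B,C} = (161, D22), (161, D22) ✓
A=68: 2 rows → {B,C} takes values {(150, D70), (164, D17)} — violation
A=61: 2 rows → {B,C} = (153, D47), (153, D47) ✓
A=65: 1 row → {B,C} = (154, D41) ✓
A=60: 1 row → {B,C} = (159, D11) ✓
The only A value with inconsistent RHS is A=68.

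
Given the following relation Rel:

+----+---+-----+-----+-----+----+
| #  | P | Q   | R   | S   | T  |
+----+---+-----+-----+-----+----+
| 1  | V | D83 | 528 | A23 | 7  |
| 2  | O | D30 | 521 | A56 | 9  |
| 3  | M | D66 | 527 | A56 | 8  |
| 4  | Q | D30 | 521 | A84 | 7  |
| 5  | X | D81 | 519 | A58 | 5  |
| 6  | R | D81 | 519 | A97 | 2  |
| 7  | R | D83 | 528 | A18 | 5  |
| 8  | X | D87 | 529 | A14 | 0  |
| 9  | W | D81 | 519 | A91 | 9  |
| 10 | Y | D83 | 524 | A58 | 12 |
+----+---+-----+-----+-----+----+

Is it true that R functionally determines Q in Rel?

R=528: rows 1, 7 → Q = D83, D83 ✓
R=521: rows 2, 4 → Q = D30, D30 ✓
R=527: row 3 → Q = D66 ✓
R=519: rows 5, 6, 9 → Q = D81, D81, D81 ✓
R=529: row 8 → Q = D87 ✓
R=524: row 10 → Q = D83 ✓
Every R value is associated with a single Q value, so R -> Q holds.

Yes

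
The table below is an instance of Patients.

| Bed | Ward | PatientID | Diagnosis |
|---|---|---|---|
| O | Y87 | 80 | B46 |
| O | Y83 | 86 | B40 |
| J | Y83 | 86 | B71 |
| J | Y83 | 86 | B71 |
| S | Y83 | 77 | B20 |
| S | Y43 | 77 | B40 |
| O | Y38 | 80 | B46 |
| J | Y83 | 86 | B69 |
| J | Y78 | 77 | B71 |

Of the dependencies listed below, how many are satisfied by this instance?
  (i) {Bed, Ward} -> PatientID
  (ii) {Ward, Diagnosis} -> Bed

(i) {Bed, Ward} -> PatientID: every LHS value maps to a single RHS value — holds.
(ii) {Ward, Diagnosis} -> Bed: every LHS value maps to a single RHS value — holds.
2 of the 2 dependencies hold.

2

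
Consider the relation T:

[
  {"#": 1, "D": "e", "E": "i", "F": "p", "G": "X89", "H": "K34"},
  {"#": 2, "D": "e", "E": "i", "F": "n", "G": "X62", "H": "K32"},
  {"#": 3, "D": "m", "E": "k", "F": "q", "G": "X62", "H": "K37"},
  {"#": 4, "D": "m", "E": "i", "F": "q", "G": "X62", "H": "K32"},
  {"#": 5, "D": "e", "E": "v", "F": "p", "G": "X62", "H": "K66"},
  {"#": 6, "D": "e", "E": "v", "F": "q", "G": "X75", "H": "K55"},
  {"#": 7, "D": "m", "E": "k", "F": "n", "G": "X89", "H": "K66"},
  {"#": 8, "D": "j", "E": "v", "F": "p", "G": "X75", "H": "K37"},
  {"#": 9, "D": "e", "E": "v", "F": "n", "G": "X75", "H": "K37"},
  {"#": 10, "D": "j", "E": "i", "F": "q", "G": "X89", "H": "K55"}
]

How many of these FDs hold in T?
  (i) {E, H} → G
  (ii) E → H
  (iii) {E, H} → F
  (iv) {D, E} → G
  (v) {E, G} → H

(i) {E, H} → G: every LHS value maps to a single RHS value — holds.
(ii) E → H: E=i: rows 1, 2, 4, 10 → H takes values {K34, K32, K55} — violation; E=k: rows 3, 7 → H takes values {K37, K66} — violation; E=v: rows 5, 6, 8, 9 → H takes values {K66, K55, K37} — violation — fails.
(iii) {E, H} → F: (E=i, H=K32): rows 2, 4 → F takes values {n, q} — violation; (E=v, H=K37): rows 8, 9 → F takes values {p, n} — violation — fails.
(iv) {D, E} → G: (D=e, E=i): rows 1, 2 → G takes values {X89, X62} — violation; (D=m, E=k): rows 3, 7 → G takes values {X62, X89} — violation; (D=e, E=v): rows 5, 6, 9 → G takes values {X62, X75} — violation — fails.
(v) {E, G} → H: (E=i, G=X89): rows 1, 10 → H takes values {K34, K55} — violation; (E=v, G=X75): rows 6, 8, 9 → H takes values {K55, K37} — violation — fails.
1 of the 5 dependencies holds.

1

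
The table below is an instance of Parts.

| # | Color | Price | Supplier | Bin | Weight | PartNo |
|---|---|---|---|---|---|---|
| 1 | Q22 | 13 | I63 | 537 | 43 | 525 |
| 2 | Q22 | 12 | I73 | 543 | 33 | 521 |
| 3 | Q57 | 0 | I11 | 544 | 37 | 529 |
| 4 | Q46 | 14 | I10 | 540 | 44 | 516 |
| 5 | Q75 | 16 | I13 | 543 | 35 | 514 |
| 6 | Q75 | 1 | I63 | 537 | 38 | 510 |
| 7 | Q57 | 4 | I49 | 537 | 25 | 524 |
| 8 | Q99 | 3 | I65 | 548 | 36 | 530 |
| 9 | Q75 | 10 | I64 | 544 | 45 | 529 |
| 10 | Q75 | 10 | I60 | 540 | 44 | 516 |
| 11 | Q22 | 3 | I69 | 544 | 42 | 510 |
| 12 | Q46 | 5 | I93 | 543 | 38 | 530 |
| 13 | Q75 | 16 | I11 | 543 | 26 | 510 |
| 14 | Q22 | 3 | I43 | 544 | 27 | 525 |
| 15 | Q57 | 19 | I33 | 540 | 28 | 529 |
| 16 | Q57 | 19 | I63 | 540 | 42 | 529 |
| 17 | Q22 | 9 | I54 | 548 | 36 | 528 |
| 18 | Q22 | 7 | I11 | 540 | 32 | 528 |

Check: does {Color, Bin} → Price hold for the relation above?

(Color=Q22, Bin=537): row 1 → Price = 13 ✓
(Color=Q22, Bin=543): row 2 → Price = 12 ✓
(Color=Q57, Bin=544): row 3 → Price = 0 ✓
(Color=Q46, Bin=540): row 4 → Price = 14 ✓
(Color=Q75, Bin=543): rows 5, 13 → Price = 16, 16 ✓
(Color=Q75, Bin=537): row 6 → Price = 1 ✓
(Color=Q57, Bin=537): row 7 → Price = 4 ✓
(Color=Q99, Bin=548): row 8 → Price = 3 ✓
(Color=Q75, Bin=544): row 9 → Price = 10 ✓
(Color=Q75, Bin=540): row 10 → Price = 10 ✓
(Color=Q22, Bin=544): rows 11, 14 → Price = 3, 3 ✓
(Color=Q46, Bin=543): row 12 → Price = 5 ✓
(Color=Q57, Bin=540): rows 15, 16 → Price = 19, 19 ✓
(Color=Q22, Bin=548): row 17 → Price = 9 ✓
(Color=Q22, Bin=540): row 18 → Price = 7 ✓
Every {Color, Bin} value is associated with a single Price value, so {Color, Bin} → Price holds.

Yes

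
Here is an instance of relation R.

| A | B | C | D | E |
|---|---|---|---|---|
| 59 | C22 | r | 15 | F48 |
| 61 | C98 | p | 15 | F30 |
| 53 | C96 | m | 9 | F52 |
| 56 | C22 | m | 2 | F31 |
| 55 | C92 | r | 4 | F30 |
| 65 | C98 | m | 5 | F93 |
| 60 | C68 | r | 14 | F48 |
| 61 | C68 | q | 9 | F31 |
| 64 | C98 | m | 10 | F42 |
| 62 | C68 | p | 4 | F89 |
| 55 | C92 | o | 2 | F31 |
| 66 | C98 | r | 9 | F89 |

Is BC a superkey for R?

Two distinct rows share (B=C98, C=m), so BC does not determine every attribute — not a superkey.

No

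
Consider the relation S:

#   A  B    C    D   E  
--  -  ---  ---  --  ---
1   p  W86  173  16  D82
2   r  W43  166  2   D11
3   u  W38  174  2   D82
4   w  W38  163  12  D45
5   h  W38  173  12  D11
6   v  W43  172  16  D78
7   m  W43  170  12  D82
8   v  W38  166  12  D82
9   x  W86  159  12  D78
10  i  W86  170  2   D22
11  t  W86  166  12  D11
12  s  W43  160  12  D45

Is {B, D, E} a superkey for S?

All 12 rows have distinct {B, D, E} values, so {B, D, E} → (all attributes) holds and {B, D, E} is a superkey.

Yes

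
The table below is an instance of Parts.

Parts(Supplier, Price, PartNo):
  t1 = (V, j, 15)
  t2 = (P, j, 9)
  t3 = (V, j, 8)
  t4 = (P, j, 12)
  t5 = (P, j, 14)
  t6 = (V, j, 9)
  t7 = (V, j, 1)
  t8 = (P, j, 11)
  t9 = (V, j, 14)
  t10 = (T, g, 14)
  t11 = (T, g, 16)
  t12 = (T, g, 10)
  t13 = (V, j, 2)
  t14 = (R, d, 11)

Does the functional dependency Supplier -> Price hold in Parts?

Yes

Supplier=V: rows 1, 3, 6, 7, 9, 13 → Price = j, j, j, j, j, j ✓
Supplier=P: rows 2, 4, 5, 8 → Price = j, j, j, j ✓
Supplier=T: rows 10, 11, 12 → Price = g, g, g ✓
Supplier=R: row 14 → Price = d ✓
Every Supplier value is associated with a single Price value, so Supplier -> Price holds.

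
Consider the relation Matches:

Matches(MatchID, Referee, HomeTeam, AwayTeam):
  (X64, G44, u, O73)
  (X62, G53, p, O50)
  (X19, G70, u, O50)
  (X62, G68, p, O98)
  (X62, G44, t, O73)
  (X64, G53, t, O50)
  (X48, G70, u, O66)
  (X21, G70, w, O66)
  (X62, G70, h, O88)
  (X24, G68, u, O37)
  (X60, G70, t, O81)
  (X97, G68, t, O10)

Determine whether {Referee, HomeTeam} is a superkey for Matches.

Two distinct rows share (Referee=G70, HomeTeam=u), so {Referee, HomeTeam} does not determine every attribute — not a superkey.

No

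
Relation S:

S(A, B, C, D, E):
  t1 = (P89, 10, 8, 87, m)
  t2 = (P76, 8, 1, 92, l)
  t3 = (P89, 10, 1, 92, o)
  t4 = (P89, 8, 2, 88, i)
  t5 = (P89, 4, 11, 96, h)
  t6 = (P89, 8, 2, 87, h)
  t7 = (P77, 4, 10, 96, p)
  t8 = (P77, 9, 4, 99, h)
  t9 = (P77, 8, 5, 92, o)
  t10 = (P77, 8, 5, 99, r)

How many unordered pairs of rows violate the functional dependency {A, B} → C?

(A=P89, B=10): violating pairs (1,3) — 1 pair.
(A=P89, B=8): all 2 rows agree on C — 0 pairs.
(A=P77, B=8): all 2 rows agree on C — 0 pairs.

1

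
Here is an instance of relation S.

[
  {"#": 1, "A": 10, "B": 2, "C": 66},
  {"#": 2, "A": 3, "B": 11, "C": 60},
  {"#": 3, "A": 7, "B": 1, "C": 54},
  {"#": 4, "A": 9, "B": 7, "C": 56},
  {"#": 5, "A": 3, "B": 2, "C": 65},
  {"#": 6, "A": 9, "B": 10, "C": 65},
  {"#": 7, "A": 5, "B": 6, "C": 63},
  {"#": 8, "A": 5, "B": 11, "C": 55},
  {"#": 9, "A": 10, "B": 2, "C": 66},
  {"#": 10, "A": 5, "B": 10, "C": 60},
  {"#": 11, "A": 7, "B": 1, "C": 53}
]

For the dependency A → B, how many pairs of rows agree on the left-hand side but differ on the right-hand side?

A=10: all 2 rows agree on B — 0 pairs.
A=3: violating pairs (2,5) — 1 pair.
A=7: all 2 rows agree on B — 0 pairs.
A=9: violating pairs (4,6) — 1 pair.
A=5: violating pairs (7,8), (7,10), (8,10) — 3 pairs.

5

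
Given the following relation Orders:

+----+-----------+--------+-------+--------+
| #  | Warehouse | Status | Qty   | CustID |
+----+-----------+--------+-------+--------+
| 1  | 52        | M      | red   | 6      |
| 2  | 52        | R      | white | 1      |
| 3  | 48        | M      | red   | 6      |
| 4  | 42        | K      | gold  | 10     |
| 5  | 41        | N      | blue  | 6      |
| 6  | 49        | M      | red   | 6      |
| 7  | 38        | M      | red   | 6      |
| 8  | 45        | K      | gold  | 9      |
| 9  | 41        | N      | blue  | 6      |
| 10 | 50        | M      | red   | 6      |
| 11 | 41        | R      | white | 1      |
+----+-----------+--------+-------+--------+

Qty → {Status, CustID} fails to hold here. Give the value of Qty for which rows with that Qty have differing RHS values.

Qty=red: rows 1, 3, 6, 7, 10 → {Status,CustID} = (M, 6), (M, 6), (M, 6), (M, 6), (M, 6) ✓
Qty=white: rows 2, 11 → {Status,CustID} = (R, 1), (R, 1) ✓
Qty=gold: rows 4, 8 → {Status,CustID} takes values {(K, 10), (K, 9)} — violation
Qty=blue: rows 5, 9 → {Status,CustID} = (N, 6), (N, 6) ✓
The only Qty value with inconsistent RHS is Qty=gold.

gold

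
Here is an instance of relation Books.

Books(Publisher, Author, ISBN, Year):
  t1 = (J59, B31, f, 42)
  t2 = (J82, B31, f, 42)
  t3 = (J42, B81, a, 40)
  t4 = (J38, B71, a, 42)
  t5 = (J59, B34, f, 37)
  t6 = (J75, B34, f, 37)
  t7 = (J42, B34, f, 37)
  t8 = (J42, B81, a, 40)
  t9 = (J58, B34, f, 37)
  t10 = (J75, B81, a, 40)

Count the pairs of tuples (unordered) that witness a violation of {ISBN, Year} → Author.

(ISBN=f, Year=42): all 2 rows agree on Author — 0 pairs.
(ISBN=a, Year=40): all 3 rows agree on Author — 0 pairs.
(ISBN=f, Year=37): all 4 rows agree on Author — 0 pairs.

0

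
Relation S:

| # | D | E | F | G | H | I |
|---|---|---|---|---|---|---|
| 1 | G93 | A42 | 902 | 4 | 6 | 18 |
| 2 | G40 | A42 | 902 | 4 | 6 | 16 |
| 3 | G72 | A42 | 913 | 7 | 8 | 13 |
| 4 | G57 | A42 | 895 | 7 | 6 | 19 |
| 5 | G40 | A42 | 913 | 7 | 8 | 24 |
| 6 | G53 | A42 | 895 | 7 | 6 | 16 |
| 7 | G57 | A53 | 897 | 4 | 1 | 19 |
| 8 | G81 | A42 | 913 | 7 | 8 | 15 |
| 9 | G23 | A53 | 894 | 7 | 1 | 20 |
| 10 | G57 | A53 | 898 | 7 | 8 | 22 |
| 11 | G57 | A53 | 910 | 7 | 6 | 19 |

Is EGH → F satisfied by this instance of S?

(E=A42, G=4, H=6): rows 1, 2 → F = 902, 902 ✓
(E=A42, G=7, H=8): rows 3, 5, 8 → F = 913, 913, 913 ✓
(E=A42, G=7, H=6): rows 4, 6 → F = 895, 895 ✓
(E=A53, G=4, H=1): row 7 → F = 897 ✓
(E=A53, G=7, H=1): row 9 → F = 894 ✓
(E=A53, G=7, H=8): row 10 → F = 898 ✓
(E=A53, G=7, H=6): row 11 → F = 910 ✓
Every EGH value is associated with a single F value, so EGH → F holds.

Yes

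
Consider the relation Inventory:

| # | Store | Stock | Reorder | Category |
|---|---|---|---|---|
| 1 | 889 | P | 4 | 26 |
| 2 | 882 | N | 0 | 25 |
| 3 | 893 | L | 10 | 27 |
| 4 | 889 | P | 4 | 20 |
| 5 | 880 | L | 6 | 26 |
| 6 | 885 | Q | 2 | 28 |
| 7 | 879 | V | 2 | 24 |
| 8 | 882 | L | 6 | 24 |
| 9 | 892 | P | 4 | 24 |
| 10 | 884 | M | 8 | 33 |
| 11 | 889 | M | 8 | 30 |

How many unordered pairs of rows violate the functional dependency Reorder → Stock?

1

Reorder=4: all 3 rows agree on Stock — 0 pairs.
Reorder=6: all 2 rows agree on Stock — 0 pairs.
Reorder=2: violating pairs (6,7) — 1 pair.
Reorder=8: all 2 rows agree on Stock — 0 pairs.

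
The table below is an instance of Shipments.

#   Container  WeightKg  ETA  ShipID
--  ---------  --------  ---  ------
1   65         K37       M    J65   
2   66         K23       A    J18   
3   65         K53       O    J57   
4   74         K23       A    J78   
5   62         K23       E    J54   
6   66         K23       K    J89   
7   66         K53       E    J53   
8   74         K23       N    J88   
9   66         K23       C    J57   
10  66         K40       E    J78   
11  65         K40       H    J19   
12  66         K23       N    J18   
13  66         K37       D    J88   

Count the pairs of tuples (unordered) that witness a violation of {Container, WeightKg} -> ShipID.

(Container=66, WeightKg=K23): violating pairs (2,6), (2,9), (6,9), (6,12), (9,12) — 5 pairs.
(Container=74, WeightKg=K23): violating pairs (4,8) — 1 pair.

6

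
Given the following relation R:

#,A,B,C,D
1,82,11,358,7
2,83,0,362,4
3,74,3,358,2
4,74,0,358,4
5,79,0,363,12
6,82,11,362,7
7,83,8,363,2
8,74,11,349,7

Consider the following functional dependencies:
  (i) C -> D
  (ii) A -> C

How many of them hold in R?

(i) C -> D: C=358: rows 1, 3, 4 → D takes values {7, 2, 4} — violation; C=362: rows 2, 6 → D takes values {4, 7} — violation; C=363: rows 5, 7 → D takes values {12, 2} — violation — fails.
(ii) A -> C: A=82: rows 1, 6 → C takes values {358, 362} — violation; A=83: rows 2, 7 → C takes values {362, 363} — violation; A=74: rows 3, 4, 8 → C takes values {358, 349} — violation — fails.
None of the 2 dependencies hold.

0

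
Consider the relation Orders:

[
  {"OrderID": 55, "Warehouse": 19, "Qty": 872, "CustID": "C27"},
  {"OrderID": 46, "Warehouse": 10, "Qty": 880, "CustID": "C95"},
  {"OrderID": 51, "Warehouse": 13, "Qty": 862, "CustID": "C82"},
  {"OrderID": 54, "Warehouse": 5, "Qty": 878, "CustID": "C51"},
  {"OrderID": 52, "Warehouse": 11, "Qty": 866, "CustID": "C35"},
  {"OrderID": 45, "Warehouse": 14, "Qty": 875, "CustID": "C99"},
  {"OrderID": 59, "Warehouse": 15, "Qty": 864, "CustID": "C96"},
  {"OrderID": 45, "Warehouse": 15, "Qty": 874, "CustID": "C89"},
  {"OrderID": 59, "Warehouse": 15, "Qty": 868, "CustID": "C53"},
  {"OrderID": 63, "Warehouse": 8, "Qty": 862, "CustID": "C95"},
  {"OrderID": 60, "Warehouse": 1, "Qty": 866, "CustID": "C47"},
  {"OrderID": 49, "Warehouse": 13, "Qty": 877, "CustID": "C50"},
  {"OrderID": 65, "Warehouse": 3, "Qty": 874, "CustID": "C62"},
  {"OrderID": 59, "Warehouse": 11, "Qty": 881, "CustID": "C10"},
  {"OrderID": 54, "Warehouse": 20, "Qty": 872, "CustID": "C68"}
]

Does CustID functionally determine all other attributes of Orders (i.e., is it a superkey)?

Two distinct rows share CustID=C95, so CustID does not determine every attribute — not a superkey.

No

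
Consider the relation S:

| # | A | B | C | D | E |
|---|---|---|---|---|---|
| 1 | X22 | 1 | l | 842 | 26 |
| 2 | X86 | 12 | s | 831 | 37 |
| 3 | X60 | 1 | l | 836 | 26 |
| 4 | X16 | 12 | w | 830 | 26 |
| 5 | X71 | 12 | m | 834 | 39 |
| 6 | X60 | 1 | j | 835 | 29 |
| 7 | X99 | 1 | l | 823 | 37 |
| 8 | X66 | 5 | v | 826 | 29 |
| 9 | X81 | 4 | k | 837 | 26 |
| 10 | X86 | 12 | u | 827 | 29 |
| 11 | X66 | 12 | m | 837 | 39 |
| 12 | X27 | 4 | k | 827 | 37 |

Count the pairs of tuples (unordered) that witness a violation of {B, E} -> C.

0

(B=1, E=26): all 2 rows agree on C — 0 pairs.
(B=12, E=39): all 2 rows agree on C — 0 pairs.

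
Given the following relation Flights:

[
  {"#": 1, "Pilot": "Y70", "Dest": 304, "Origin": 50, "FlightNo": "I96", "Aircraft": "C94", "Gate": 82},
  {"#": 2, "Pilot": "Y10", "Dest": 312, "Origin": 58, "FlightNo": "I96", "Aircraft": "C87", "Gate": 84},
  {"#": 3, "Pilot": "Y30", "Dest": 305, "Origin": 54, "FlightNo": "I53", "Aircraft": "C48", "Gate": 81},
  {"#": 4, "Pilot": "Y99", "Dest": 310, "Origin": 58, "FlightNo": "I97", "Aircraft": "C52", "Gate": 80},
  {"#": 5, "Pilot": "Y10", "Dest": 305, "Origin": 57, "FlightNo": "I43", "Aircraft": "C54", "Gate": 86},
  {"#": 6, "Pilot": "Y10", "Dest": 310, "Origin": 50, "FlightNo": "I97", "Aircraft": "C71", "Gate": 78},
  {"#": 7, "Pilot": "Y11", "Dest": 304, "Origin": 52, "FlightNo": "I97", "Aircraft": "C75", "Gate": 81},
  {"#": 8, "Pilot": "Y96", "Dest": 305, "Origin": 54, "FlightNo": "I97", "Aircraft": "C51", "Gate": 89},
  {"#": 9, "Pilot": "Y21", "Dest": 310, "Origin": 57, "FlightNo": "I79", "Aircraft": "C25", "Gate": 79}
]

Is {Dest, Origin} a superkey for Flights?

No

Rows 3 and 8 have the same {Dest, Origin} value (Dest=305, Origin=54) but are distinct tuples, so {Dest, Origin} does not determine every attribute — not a superkey.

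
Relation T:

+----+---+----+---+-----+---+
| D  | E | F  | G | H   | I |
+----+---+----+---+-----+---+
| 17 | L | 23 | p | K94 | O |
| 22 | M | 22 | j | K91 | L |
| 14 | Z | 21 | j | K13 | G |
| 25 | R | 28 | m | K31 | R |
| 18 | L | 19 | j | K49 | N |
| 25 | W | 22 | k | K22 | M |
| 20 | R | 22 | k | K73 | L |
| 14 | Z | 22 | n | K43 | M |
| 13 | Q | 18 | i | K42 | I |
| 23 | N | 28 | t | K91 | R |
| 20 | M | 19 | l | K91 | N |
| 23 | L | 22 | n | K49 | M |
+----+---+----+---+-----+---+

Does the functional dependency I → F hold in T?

I=O: 1 row → F = 23 ✓
I=L: 2 rows → F = 22, 22 ✓
I=G: 1 row → F = 21 ✓
I=R: 2 rows → F = 28, 28 ✓
I=N: 2 rows → F = 19, 19 ✓
I=M: 3 rows → F = 22, 22, 22 ✓
I=I: 1 row → F = 18 ✓
Every I value is associated with a single F value, so I → F holds.

Yes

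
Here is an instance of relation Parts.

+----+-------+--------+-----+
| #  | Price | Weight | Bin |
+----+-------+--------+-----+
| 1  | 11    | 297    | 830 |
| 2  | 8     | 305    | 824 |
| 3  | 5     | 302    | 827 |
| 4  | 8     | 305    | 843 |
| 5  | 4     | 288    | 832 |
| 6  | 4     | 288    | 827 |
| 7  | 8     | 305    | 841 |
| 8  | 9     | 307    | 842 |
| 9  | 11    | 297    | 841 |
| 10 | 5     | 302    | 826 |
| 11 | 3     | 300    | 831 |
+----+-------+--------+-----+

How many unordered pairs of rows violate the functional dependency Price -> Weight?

Price=11: all 2 rows agree on Weight — 0 pairs.
Price=8: all 3 rows agree on Weight — 0 pairs.
Price=5: all 2 rows agree on Weight — 0 pairs.
Price=4: all 2 rows agree on Weight — 0 pairs.

0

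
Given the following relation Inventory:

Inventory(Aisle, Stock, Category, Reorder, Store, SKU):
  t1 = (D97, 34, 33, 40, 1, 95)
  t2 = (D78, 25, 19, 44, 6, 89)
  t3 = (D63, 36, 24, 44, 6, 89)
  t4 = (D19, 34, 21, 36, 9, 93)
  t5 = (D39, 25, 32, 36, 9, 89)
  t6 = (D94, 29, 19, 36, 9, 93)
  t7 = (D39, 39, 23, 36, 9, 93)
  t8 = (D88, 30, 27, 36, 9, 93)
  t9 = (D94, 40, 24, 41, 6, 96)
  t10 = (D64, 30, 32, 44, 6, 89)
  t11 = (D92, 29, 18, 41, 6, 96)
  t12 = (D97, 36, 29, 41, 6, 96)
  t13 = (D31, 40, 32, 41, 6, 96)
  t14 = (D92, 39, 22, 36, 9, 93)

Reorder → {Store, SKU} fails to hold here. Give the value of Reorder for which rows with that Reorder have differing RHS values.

36

Reorder=40: row 1 → {Store,SKU} = (1, 95) ✓
Reorder=44: rows 2, 3, 10 → {Store,SKU} = (6, 89), (6, 89), (6, 89) ✓
Reorder=36: rows 4, 5, 6, 7, 8, 14 → {Store,SKU} takes values {(9, 93), (9, 89)} — violation
Reorder=41: rows 9, 11, 12, 13 → {Store,SKU} = (6, 96), (6, 96), (6, 96), (6, 96) ✓
The only Reorder value with inconsistent RHS is Reorder=36.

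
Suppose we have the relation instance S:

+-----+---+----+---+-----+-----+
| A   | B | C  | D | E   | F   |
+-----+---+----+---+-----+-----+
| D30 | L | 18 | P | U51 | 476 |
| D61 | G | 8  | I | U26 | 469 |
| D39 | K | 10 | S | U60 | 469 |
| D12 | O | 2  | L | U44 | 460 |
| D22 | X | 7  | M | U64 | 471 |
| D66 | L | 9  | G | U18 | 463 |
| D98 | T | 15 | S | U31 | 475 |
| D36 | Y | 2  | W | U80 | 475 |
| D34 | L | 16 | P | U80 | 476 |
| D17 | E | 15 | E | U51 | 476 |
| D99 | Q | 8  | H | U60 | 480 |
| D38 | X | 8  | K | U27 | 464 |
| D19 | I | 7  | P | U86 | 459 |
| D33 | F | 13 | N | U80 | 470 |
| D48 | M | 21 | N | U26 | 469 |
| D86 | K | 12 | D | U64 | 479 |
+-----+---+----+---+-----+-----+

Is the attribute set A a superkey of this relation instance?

All 16 rows have distinct A values, so A → (all attributes) holds and A is a superkey.

Yes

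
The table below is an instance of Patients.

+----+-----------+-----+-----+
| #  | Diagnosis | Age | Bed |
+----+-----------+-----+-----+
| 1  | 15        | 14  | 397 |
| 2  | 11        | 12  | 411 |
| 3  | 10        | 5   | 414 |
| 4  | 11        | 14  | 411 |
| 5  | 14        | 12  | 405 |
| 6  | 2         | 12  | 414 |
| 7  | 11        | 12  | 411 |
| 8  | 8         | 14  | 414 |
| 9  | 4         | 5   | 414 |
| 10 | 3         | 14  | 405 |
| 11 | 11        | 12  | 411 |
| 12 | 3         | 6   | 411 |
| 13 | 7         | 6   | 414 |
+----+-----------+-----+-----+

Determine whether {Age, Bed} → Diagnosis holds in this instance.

No

(Age=14, Bed=397): row 1 → Diagnosis = 15 ✓
(Age=12, Bed=411): rows 2, 7, 11 → Diagnosis = 11, 11, 11 ✓
(Age=5, Bed=414): rows 3, 9 → Diagnosis takes values {10, 4} — violation
(Age=14, Bed=411): row 4 → Diagnosis = 11 ✓
(Age=12, Bed=405): row 5 → Diagnosis = 14 ✓
(Age=12, Bed=414): row 6 → Diagnosis = 2 ✓
(Age=14, Bed=414): row 8 → Diagnosis = 8 ✓
(Age=14, Bed=405): row 10 → Diagnosis = 3 ✓
(Age=6, Bed=411): row 12 → Diagnosis = 3 ✓
(Age=6, Bed=414): row 13 → Diagnosis = 7 ✓
Two rows agree on {Age, Bed} but differ on Diagnosis, so {Age, Bed} → Diagnosis does not hold.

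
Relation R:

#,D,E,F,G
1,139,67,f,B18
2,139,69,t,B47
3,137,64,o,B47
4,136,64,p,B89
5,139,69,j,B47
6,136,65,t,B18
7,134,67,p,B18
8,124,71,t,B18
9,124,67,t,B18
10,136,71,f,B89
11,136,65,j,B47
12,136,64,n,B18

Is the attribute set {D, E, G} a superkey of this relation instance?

No

Rows 2 and 5 have the same {D, E, G} value (D=139, E=69, G=B47) but are distinct tuples, so {D, E, G} does not determine every attribute — not a superkey.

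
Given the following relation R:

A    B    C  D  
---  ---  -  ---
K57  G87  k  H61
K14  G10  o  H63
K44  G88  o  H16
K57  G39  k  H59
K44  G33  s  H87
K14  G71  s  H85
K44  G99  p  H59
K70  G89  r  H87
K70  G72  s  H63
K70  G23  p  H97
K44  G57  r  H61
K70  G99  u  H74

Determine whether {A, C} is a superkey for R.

Two distinct rows share (A=K57, C=k), so {A, C} does not determine every attribute — not a superkey.

No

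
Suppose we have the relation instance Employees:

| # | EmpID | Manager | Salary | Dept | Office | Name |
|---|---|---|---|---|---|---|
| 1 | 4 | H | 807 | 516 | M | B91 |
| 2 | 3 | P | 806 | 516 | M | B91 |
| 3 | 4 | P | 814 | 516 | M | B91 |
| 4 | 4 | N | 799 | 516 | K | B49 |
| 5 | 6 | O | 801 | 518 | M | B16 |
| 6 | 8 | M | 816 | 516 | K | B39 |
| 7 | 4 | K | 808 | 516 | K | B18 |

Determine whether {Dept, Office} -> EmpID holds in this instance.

(Dept=516, Office=M): rows 1, 2, 3 → EmpID takes values {4, 3} — violation
(Dept=516, Office=K): rows 4, 6, 7 → EmpID takes values {4, 8} — violation
(Dept=518, Office=M): row 5 → EmpID = 6 ✓
Two rows agree on {Dept, Office} but differ on EmpID, so {Dept, Office} -> EmpID does not hold.

No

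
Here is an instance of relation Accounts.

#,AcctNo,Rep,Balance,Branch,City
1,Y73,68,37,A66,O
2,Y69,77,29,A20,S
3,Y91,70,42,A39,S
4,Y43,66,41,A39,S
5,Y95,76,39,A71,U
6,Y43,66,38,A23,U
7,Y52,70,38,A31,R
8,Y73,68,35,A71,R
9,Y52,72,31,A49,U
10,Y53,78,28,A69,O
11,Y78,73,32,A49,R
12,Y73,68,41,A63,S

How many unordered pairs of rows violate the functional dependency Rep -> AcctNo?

Rep=68: all 3 rows agree on AcctNo — 0 pairs.
Rep=70: violating pairs (3,7) — 1 pair.
Rep=66: all 2 rows agree on AcctNo — 0 pairs.

1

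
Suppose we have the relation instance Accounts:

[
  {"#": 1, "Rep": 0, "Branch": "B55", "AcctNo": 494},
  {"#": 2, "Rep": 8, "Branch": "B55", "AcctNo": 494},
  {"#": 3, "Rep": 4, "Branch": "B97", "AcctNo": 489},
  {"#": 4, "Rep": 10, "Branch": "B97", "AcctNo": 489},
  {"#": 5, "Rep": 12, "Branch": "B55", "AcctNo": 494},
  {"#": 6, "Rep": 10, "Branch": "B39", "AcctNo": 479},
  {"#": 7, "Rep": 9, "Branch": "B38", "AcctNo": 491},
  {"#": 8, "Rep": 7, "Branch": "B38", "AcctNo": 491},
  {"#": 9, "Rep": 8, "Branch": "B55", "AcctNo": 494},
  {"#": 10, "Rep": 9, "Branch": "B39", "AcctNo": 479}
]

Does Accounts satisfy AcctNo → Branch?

AcctNo=494: rows 1, 2, 5, 9 → Branch = B55, B55, B55, B55 ✓
AcctNo=489: rows 3, 4 → Branch = B97, B97 ✓
AcctNo=479: rows 6, 10 → Branch = B39, B39 ✓
AcctNo=491: rows 7, 8 → Branch = B38, B38 ✓
Every AcctNo value is associated with a single Branch value, so AcctNo → Branch holds.

Yes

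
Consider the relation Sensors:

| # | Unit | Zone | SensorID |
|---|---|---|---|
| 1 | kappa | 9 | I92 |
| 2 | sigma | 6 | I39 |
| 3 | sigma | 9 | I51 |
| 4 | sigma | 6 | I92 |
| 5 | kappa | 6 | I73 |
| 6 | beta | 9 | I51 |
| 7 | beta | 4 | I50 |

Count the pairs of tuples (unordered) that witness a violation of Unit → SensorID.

Unit=kappa: violating pairs (1,5) — 1 pair.
Unit=sigma: violating pairs (2,3), (2,4), (3,4) — 3 pairs.
Unit=beta: violating pairs (6,7) — 1 pair.

5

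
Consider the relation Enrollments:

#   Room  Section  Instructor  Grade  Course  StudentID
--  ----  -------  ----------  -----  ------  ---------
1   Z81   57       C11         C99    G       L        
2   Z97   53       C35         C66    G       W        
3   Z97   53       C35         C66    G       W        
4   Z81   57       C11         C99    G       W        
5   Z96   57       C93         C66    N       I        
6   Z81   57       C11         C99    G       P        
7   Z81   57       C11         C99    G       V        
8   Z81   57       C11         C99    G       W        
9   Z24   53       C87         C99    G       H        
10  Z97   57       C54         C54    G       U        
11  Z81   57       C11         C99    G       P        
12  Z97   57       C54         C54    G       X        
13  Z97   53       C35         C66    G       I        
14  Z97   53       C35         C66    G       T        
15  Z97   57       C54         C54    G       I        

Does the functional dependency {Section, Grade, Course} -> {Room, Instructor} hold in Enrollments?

(Section=57, Grade=C99, Course=G): rows 1, 4, 6, 7, 8, 11 → {Room,Instructor} = (Z81, C11), (Z81, C11), (Z81, C11), (Z81, C11), (Z81, C11), (Z81, C11) ✓
(Section=53, Grade=C66, Course=G): rows 2, 3, 13, 14 → {Room,Instructor} = (Z97, C35), (Z97, C35), (Z97, C35), (Z97, C35) ✓
(Section=57, Grade=C66, Course=N): row 5 → {Room,Instructor} = (Z96, C93) ✓
(Section=53, Grade=C99, Course=G): row 9 → {Room,Instructor} = (Z24, C87) ✓
(Section=57, Grade=C54, Course=G): rows 10, 12, 15 → {Room,Instructor} = (Z97, C54), (Z97, C54), (Z97, C54) ✓
Every {Section, Grade, Course} value is associated with a single {Room, Instructor} value, so {Section, Grade, Course} -> {Room, Instructor} holds.

Yes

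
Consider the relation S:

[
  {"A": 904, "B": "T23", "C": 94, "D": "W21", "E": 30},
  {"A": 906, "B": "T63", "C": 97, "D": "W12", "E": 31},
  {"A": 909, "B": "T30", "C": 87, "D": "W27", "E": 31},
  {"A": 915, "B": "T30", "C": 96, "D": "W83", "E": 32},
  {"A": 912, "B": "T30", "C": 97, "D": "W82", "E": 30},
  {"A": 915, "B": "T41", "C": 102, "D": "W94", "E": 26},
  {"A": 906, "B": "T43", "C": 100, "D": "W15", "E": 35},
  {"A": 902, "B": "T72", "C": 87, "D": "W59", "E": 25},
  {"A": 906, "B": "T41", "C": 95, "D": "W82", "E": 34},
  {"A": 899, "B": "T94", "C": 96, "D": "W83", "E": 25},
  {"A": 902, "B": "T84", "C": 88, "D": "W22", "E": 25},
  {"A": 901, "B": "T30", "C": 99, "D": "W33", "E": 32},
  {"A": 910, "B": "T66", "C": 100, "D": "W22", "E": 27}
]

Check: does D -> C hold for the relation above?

D=W21: 1 row → C = 94 ✓
D=W12: 1 row → C = 97 ✓
D=W27: 1 row → C = 87 ✓
D=W83: 2 rows → C = 96, 96 ✓
D=W82: 2 rows → C takes values {97, 95} — violation
D=W94: 1 row → C = 102 ✓
D=W15: 1 row → C = 100 ✓
D=W59: 1 row → C = 87 ✓
D=W22: 2 rows → C takes values {88, 100} — violation
D=W33: 1 row → C = 99 ✓
Two rows agree on D but differ on C, so D -> C does not hold.

No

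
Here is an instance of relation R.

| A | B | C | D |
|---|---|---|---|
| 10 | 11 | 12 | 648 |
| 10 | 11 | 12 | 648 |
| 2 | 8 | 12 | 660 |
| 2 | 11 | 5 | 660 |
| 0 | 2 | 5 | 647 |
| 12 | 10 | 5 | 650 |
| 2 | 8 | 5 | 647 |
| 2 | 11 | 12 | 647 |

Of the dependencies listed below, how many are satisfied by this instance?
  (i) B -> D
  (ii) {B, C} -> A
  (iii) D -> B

(i) B -> D: B=11: 4 rows → D takes values {648, 660, 647} — violation; B=8: 2 rows → D takes values {660, 647} — violation — fails.
(ii) {B, C} -> A: (B=11, C=12): 3 rows → A takes values {10, 2} — violation — fails.
(iii) D -> B: D=660: 2 rows → B takes values {8, 11} — violation; D=647: 3 rows → B takes values {2, 8, 11} — violation — fails.
None of the 3 dependencies hold.

0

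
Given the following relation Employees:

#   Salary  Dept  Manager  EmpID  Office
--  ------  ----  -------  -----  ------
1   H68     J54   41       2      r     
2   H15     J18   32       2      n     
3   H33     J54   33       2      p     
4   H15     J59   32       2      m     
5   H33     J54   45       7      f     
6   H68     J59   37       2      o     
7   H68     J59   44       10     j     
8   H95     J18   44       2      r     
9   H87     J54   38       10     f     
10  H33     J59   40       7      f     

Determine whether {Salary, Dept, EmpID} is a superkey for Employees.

All 10 rows have distinct {Salary, Dept, EmpID} values, so {Salary, Dept, EmpID} → (all attributes) holds and {Salary, Dept, EmpID} is a superkey.

Yes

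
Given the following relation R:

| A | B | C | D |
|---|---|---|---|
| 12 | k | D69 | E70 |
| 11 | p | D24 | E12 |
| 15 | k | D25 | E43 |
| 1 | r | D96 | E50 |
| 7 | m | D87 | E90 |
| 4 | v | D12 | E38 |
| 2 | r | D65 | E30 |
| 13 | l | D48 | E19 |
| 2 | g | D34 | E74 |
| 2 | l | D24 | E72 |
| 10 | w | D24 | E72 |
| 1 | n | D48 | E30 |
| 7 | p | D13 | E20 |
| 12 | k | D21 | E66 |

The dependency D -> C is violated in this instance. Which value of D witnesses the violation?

E30

D=E70: 1 row → C = D69 ✓
D=E12: 1 row → C = D24 ✓
D=E43: 1 row → C = D25 ✓
D=E50: 1 row → C = D96 ✓
D=E90: 1 row → C = D87 ✓
D=E38: 1 row → C = D12 ✓
D=E30: 2 rows → C takes values {D65, D48} — violation
D=E19: 1 row → C = D48 ✓
D=E74: 1 row → C = D34 ✓
D=E72: 2 rows → C = D24, D24 ✓
D=E20: 1 row → C = D13 ✓
D=E66: 1 row → C = D21 ✓
The only D value with inconsistent C is D=E30.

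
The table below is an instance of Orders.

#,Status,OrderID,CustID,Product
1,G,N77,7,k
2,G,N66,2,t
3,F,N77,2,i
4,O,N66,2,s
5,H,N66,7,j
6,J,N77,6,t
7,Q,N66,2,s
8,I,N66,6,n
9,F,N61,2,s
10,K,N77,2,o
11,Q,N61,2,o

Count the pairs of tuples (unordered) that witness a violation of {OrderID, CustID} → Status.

5

(OrderID=N66, CustID=2): violating pairs (2,4), (2,7), (4,7) — 3 pairs.
(OrderID=N77, CustID=2): violating pairs (3,10) — 1 pair.
(OrderID=N61, CustID=2): violating pairs (9,11) — 1 pair.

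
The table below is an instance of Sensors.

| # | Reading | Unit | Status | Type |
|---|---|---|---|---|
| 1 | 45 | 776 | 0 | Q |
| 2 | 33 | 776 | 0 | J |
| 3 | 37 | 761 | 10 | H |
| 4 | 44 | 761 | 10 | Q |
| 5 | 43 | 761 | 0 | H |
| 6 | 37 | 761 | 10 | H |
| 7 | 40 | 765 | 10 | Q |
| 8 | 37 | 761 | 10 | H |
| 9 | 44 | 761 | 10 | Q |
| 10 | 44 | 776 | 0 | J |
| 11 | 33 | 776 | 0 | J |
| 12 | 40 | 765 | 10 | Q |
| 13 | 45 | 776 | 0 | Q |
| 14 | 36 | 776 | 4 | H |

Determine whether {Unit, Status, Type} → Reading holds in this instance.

No

(Unit=776, Status=0, Type=Q): rows 1, 13 → Reading = 45, 45 ✓
(Unit=776, Status=0, Type=J): rows 2, 10, 11 → Reading takes values {33, 44} — violation
(Unit=761, Status=10, Type=H): rows 3, 6, 8 → Reading = 37, 37, 37 ✓
(Unit=761, Status=10, Type=Q): rows 4, 9 → Reading = 44, 44 ✓
(Unit=761, Status=0, Type=H): row 5 → Reading = 43 ✓
(Unit=765, Status=10, Type=Q): rows 7, 12 → Reading = 40, 40 ✓
(Unit=776, Status=4, Type=H): row 14 → Reading = 36 ✓
Two rows agree on {Unit, Status, Type} but differ on Reading, so {Unit, Status, Type} → Reading does not hold.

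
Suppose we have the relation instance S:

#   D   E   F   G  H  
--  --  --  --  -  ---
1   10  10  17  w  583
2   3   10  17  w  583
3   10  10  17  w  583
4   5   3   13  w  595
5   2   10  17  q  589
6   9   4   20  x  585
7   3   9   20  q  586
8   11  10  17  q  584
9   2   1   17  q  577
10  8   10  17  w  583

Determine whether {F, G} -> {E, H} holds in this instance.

No

(F=17, G=w): rows 1, 2, 3, 10 → {E,H} = (10, 583), (10, 583), (10, 583), (10, 583) ✓
(F=13, G=w): row 4 → {E,H} = (3, 595) ✓
(F=17, G=q): rows 5, 8, 9 → {E,H} takes values {(10, 589), (10, 584), (1, 577)} — violation
(F=20, G=x): row 6 → {E,H} = (4, 585) ✓
(F=20, G=q): row 7 → {E,H} = (9, 586) ✓
Two rows agree on {F, G} but differ on {E, H}, so {F, G} -> {E, H} does not hold.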